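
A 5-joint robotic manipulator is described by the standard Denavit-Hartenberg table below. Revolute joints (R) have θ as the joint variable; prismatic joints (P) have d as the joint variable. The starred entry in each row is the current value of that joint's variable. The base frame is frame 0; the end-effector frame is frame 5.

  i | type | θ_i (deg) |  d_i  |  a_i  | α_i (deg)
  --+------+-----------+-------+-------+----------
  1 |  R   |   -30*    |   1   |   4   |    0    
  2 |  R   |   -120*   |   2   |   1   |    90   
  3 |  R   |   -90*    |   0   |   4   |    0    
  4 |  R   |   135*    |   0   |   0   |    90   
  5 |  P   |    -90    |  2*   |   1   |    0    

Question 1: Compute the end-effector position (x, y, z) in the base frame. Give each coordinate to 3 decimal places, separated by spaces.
after link 1: o_1 = (3.4641, -2.0000, 1.0000)
after link 2: o_2 = (2.5981, -2.5000, 3.0000)
after link 3: o_3 = (2.5981, -2.5000, -1.0000)
after link 4: o_4 = (2.5981, -2.5000, -1.0000)
after link 5: o_5 = (1.8733, -4.0731, -2.4142)

1.873 -4.073 -2.414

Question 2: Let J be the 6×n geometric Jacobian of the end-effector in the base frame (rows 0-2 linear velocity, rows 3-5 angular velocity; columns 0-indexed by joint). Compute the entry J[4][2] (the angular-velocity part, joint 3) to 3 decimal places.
axis z_2 = (-0.5000,0.8660,0.0000); lever o_n−o_2 = (-0.7247,-1.5731,-5.4142)
cross product → J_v[:, 2] = (-4.6888,-2.7071,1.4142)
J_ω[:, 2] = z_2
entry J[4][2] = 0.8660

0.866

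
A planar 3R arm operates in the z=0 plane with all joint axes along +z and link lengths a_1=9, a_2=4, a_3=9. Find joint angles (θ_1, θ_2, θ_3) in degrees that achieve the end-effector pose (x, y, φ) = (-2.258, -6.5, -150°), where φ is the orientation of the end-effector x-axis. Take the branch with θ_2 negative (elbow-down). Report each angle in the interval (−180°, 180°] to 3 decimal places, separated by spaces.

0.004 -149.994 -0.009

wrist centre = target − a_3·(cos φ, sin φ) = (5.5362, -2.0000)
cos θ_2 = (34.6498−9²−4²)/(2·9·4) = -0.8660; θ_2 = -149.9942° (elbow-down)
β = atan2(-2.0000,5.5362) = -19.8626°; ψ = atan2(-2.0004,5.5361) = -19.8662°
θ_1 = β − ψ = 0.0036°
θ_3 = φ − θ_1 − θ_2 = -0.0095° (wrapped to (-180°,180°])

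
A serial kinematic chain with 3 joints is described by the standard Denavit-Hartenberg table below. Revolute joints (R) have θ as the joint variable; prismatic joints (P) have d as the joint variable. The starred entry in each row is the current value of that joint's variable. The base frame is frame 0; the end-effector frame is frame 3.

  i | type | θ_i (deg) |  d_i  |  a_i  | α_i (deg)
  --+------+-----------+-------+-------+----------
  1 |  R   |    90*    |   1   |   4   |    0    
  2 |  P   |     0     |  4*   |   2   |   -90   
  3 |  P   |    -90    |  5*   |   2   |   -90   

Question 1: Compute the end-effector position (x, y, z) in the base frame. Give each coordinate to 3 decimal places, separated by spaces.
after link 1: o_1 = (0.0000, 4.0000, 1.0000)
after link 2: o_2 = (0.0000, 6.0000, 5.0000)
after link 3: o_3 = (-5.0000, 6.0000, 7.0000)

-5.000 6.000 7.000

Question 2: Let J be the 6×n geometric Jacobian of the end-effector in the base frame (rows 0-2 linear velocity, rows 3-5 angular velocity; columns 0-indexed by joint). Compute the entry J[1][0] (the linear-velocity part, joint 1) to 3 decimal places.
-5.000

axis z_0 = ẑ; lever o_n−o_0 = (-5.0000,6.0000,7.0000)
cross product → J_v[:, 0] = (-6.0000,-5.0000,0.0000)
J_ω[:, 0] = z_0
entry J[1][0] = -5.0000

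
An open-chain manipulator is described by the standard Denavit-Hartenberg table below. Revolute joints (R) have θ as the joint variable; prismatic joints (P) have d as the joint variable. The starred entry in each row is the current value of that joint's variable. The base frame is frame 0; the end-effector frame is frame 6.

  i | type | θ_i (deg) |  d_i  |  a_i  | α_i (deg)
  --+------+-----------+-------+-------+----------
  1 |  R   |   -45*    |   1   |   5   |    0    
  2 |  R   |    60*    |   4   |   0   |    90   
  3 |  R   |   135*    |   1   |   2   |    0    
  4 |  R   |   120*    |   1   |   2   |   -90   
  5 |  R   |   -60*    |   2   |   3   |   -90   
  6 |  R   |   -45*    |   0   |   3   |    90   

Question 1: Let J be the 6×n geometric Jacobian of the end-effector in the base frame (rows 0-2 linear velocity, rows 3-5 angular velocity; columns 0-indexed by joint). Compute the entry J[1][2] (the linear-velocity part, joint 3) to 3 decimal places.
axis z_2 = (0.2588,-0.9659,0.0000); lever o_n−o_2 = (3.0046,-5.8571,-4.0577)
cross product → J_v[:, 2] = (3.9195,1.0502,1.3863)
J_ω[:, 2] = z_2
entry J[1][2] = 1.0502

1.050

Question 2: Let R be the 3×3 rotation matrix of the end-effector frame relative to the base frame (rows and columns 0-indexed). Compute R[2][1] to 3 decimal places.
End-effector y-axis (col 1 of R) = (-0.3459,0.4250,-0.8365)
R[2][1] = -0.8365

-0.837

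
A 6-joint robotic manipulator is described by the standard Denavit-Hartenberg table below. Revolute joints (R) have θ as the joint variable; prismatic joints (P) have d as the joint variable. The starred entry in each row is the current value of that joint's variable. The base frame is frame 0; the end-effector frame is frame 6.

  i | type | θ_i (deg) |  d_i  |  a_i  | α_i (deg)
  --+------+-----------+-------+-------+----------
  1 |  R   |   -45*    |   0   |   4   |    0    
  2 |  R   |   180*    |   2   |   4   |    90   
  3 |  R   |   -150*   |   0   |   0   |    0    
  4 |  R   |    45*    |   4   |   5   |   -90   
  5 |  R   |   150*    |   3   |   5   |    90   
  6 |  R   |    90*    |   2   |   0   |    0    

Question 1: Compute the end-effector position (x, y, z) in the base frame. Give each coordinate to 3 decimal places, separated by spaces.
-1.908 1.579 -0.389

after link 1: o_1 = (2.8284, -2.8284, 0.0000)
after link 2: o_2 = (0.0000, 0.0000, 2.0000)
after link 3: o_3 = (0.0000, 0.0000, 2.0000)
after link 4: o_4 = (3.7435, 1.9134, -2.8296)
after link 5: o_5 = (-0.8658, 2.9871, 0.5765)
after link 6: o_6 = (-1.9075, 1.5793, -0.3894)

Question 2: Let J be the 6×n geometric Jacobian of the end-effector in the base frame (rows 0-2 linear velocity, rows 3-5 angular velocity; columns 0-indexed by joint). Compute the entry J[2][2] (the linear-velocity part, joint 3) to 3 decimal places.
2.466

axis z_2 = (0.7071,0.7071,0.0000); lever o_n−o_2 = (-1.9075,1.5793,-2.3894)
cross product → J_v[:, 2] = (-1.6896,1.6896,2.4656)
J_ω[:, 2] = z_2
entry J[2][2] = 2.4656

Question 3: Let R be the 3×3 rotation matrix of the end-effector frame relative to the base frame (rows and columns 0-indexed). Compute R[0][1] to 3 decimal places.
0.512

End-effector y-axis (col 1 of R) = (0.5120,0.1951,-0.8365)
R[0][1] = 0.5120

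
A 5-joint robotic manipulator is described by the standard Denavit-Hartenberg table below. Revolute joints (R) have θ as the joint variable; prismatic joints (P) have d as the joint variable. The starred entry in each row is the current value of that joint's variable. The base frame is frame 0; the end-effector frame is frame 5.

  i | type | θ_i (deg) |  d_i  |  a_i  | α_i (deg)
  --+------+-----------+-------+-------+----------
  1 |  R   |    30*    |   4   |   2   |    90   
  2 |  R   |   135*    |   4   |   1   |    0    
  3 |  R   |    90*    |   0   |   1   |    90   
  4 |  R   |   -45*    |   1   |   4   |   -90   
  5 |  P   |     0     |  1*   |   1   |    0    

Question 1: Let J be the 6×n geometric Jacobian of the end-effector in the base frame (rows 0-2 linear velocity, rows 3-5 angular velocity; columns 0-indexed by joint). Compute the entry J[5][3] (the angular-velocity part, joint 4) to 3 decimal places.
axis z_3 = (-0.6124,-0.3536,0.7071); lever o_n−o_3 = (-4.6247,0.5959,-2.2929)
cross product → J_v[:, 3] = (0.3893,-4.6742,-2.0000)
J_ω[:, 3] = z_3
entry J[5][3] = 0.7071

0.707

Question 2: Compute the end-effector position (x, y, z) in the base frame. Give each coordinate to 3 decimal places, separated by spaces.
after link 1: o_1 = (1.7321, 1.0000, 4.0000)
after link 2: o_2 = (3.1197, -2.8177, 4.7071)
after link 3: o_3 = (2.5073, -3.1712, 4.0000)
after link 4: o_4 = (-1.2513, -2.0753, 2.7071)
after link 5: o_5 = (-2.1174, -2.5753, 1.7071)

-2.117 -2.575 1.707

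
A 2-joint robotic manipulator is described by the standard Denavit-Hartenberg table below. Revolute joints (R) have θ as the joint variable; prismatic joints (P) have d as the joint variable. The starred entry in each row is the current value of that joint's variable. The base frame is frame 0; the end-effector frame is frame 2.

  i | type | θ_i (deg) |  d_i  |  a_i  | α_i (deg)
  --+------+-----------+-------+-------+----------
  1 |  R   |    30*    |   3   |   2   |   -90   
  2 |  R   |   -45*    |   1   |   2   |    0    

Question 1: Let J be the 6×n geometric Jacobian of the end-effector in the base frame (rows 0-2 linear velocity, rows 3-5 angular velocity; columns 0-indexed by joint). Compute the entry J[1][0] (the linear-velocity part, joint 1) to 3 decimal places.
2.457

axis z_0 = ẑ; lever o_n−o_0 = (2.4568,2.5731,4.4142)
cross product → J_v[:, 0] = (-2.5731,2.4568,0.0000)
J_ω[:, 0] = z_0
entry J[1][0] = 2.4568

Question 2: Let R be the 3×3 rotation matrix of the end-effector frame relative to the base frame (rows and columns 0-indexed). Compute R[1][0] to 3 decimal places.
End-effector x-axis (col 0 of R) = (0.6124,0.3536,0.7071)
R[1][0] = 0.3536

0.354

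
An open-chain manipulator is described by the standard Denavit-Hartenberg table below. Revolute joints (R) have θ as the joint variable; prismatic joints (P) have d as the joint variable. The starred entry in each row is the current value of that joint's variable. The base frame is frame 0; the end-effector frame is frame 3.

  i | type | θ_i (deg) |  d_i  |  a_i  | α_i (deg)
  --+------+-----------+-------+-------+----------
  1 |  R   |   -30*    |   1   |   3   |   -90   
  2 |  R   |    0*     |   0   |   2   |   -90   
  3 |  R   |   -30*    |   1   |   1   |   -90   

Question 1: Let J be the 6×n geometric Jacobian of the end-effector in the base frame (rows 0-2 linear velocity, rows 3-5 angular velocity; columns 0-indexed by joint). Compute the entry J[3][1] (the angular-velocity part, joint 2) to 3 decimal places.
0.500

axis z_1 = (0.5000,0.8660,0.0000); lever o_n−o_1 = (2.7321,-1.0000,-1.0000)
cross product → J_v[:, 1] = (-0.8660,0.5000,-2.8660)
J_ω[:, 1] = z_1
entry J[3][1] = 0.5000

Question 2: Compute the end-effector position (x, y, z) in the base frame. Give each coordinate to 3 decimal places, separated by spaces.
after link 1: o_1 = (2.5981, -1.5000, 1.0000)
after link 2: o_2 = (4.3301, -2.5000, 1.0000)
after link 3: o_3 = (5.3301, -2.5000, 0.0000)

5.330 -2.500 0.000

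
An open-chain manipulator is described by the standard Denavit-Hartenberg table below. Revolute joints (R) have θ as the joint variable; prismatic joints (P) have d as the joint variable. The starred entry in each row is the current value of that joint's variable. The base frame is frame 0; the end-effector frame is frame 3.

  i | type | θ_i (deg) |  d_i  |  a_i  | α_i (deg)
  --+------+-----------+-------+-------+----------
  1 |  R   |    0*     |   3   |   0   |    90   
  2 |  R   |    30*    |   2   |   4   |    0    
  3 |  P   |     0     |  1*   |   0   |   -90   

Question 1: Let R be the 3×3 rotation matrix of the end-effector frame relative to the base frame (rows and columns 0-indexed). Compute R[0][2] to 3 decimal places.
End-effector z-axis (col 2 of R) = (-0.5000,-0.0000,0.8660)
R[0][2] = -0.5000

-0.500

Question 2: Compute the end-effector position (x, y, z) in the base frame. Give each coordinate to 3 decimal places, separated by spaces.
after link 1: o_1 = (0.0000, 0.0000, 3.0000)
after link 2: o_2 = (3.4641, -2.0000, 5.0000)
after link 3: o_3 = (3.4641, -3.0000, 5.0000)

3.464 -3.000 5.000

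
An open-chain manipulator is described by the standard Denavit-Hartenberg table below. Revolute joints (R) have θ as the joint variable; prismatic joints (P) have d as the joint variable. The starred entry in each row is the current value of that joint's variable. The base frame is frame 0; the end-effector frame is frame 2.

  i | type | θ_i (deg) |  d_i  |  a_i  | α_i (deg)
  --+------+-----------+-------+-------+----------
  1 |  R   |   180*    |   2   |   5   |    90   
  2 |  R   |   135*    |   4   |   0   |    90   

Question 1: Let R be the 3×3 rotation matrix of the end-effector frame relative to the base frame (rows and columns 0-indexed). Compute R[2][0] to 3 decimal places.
End-effector x-axis (col 0 of R) = (0.7071,-0.0000,0.7071)
R[2][0] = 0.7071

0.707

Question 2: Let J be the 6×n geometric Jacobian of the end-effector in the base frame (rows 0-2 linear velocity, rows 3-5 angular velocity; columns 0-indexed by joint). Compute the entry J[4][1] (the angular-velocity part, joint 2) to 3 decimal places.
1.000

axis z_1 = (0.0000,1.0000,0.0000); lever o_n−o_1 = (0.0000,4.0000,0.0000)
cross product → J_v[:, 1] = (0.0000,0.0000,-0.0000)
J_ω[:, 1] = z_1
entry J[4][1] = 1.0000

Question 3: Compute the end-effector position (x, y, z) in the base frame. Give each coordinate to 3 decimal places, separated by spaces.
-5.000 4.000 2.000

after link 1: o_1 = (-5.0000, 0.0000, 2.0000)
after link 2: o_2 = (-5.0000, 4.0000, 2.0000)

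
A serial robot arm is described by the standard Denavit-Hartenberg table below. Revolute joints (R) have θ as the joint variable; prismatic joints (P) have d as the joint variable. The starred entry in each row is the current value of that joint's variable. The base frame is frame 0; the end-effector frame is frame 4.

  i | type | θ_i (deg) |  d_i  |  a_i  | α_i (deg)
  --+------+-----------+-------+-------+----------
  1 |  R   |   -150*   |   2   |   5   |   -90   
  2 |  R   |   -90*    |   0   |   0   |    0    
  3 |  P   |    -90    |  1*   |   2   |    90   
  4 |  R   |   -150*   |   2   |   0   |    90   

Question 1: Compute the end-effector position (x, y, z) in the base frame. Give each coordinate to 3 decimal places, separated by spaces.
after link 1: o_1 = (-4.3301, -2.5000, 2.0000)
after link 2: o_2 = (-4.3301, -2.5000, 2.0000)
after link 3: o_3 = (-2.0981, -2.3660, 2.0000)
after link 4: o_4 = (-2.0981, -2.3660, 0.0000)

-2.098 -2.366 0.000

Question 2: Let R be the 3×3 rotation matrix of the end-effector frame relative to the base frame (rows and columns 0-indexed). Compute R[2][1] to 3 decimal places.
-1.000

End-effector y-axis (col 1 of R) = (0.0000,0.0000,-1.0000)
R[2][1] = -1.0000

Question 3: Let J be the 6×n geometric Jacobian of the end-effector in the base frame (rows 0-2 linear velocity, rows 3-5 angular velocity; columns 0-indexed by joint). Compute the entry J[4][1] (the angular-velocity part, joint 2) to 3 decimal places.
-0.866

axis z_1 = (0.5000,-0.8660,0.0000); lever o_n−o_1 = (2.2321,0.1340,-2.0000)
cross product → J_v[:, 1] = (1.7321,1.0000,2.0000)
J_ω[:, 1] = z_1
entry J[4][1] = -0.8660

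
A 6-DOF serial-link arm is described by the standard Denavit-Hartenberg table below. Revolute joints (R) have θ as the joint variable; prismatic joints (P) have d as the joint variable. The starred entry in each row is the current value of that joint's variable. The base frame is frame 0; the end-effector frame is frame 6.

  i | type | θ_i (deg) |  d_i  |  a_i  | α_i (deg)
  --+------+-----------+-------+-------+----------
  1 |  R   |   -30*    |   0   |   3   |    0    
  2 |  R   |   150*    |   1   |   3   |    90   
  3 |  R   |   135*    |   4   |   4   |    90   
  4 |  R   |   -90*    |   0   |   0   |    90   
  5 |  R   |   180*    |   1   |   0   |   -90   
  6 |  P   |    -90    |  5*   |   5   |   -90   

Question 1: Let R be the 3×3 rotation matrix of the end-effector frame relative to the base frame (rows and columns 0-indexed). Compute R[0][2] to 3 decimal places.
0.866

End-effector z-axis (col 2 of R) = (0.8660,0.5000,0.0000)
R[0][2] = 0.8660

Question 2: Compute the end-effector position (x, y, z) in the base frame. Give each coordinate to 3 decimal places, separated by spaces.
after link 1: o_1 = (2.5981, -1.5000, 0.0000)
after link 2: o_2 = (1.0981, 1.0981, 1.0000)
after link 3: o_3 = (5.9764, 0.6486, 3.8284)
after link 4: o_4 = (5.9764, 0.6486, 3.8284)
after link 5: o_5 = (5.6228, 1.2610, 3.1213)
after link 6: o_6 = (5.6228, 1.2610, -3.9497)

5.623 1.261 -3.950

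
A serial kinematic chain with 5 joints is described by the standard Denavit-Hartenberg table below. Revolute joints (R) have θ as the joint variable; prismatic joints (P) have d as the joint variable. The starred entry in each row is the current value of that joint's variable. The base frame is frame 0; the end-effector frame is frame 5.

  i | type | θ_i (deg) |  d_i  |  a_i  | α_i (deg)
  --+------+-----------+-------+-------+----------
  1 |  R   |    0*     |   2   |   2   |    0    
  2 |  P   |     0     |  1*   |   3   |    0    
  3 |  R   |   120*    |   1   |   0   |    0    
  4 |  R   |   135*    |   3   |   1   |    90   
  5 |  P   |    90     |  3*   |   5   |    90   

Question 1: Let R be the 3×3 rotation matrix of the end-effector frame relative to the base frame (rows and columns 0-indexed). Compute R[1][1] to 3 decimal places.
End-effector y-axis (col 1 of R) = (-0.9659,0.2588,0.0000)
R[1][1] = 0.2588

0.259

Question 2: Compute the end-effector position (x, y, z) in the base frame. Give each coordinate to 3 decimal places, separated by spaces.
1.843 -0.189 12.000

after link 1: o_1 = (2.0000, 0.0000, 2.0000)
after link 2: o_2 = (5.0000, 0.0000, 3.0000)
after link 3: o_3 = (5.0000, 0.0000, 4.0000)
after link 4: o_4 = (4.7412, -0.9659, 7.0000)
after link 5: o_5 = (1.8434, -0.1895, 12.0000)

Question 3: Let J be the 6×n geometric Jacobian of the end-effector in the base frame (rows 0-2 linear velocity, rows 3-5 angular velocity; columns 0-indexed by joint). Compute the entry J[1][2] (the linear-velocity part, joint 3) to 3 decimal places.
axis z_2 = (0.0000,0.0000,1.0000); lever o_n−o_2 = (-3.1566,-0.1895,9.0000)
cross product → J_v[:, 2] = (0.1895,-3.1566,0.0000)
J_ω[:, 2] = z_2
entry J[1][2] = -3.1566

-3.157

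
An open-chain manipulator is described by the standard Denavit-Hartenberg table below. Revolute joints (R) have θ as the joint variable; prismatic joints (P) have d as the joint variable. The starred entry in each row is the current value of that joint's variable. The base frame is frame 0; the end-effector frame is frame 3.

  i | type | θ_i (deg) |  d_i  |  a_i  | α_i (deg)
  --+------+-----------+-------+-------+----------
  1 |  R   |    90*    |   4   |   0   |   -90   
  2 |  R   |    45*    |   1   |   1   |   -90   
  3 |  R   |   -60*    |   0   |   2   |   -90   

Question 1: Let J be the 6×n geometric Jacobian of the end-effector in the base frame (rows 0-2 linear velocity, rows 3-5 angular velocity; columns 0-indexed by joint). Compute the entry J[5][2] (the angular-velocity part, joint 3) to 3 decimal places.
axis z_2 = (-0.0000,-0.7071,-0.7071); lever o_n−o_2 = (-1.7321,0.7071,-0.7071)
cross product → J_v[:, 2] = (1.0000,1.2247,-1.2247)
J_ω[:, 2] = z_2
entry J[5][2] = -0.7071

-0.707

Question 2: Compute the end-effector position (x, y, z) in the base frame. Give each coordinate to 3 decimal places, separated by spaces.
after link 1: o_1 = (0.0000, 0.0000, 4.0000)
after link 2: o_2 = (-1.0000, 0.7071, 3.2929)
after link 3: o_3 = (-2.7321, 1.4142, 2.5858)

-2.732 1.414 2.586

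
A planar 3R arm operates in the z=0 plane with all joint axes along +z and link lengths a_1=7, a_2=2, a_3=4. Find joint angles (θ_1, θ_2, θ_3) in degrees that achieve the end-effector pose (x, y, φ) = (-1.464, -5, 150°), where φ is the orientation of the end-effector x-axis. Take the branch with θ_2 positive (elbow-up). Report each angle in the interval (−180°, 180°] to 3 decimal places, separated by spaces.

-89.999 89.999 150.000

wrist centre = target − a_3·(cos φ, sin φ) = (2.0001, -7.0000)
cos θ_2 = (53.0004−7²−2²)/(2·7·2) = 0.0000; θ_2 = 89.9992° (elbow-up)
β = atan2(-7.0000,2.0001) = -74.0538°; ψ = atan2(2.0000,7.0000) = 15.9453°
θ_1 = β − ψ = -89.9992°
θ_3 = φ − θ_1 − θ_2 = 150.0000° (wrapped to (-180°,180°])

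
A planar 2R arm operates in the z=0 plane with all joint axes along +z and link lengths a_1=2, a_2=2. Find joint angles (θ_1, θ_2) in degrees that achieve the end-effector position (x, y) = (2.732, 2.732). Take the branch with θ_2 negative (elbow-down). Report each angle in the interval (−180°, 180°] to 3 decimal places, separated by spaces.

cos θ_2 = (14.9276−2²−2²)/(2·2·2) = 0.8660; θ_2 = -30.0080° (elbow-down)
β = atan2(2.7320,2.7320) = 45.0000°; ψ = atan2(-1.0002,3.7319) = -15.0040°
θ_1 = β − ψ = 60.0040°

60.004 -30.008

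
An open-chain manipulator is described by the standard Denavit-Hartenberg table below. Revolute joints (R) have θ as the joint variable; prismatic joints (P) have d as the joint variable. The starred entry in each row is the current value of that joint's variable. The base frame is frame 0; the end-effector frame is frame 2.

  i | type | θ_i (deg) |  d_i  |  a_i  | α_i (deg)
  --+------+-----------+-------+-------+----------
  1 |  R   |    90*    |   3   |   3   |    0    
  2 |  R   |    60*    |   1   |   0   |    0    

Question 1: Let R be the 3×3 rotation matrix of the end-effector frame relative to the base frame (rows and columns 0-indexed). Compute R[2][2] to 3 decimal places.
1.000

End-effector z-axis (col 2 of R) = (0.0000,0.0000,1.0000)
R[2][2] = 1.0000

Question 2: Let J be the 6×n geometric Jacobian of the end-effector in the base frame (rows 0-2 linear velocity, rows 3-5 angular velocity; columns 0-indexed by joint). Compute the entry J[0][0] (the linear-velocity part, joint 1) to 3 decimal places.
axis z_0 = ẑ; lever o_n−o_0 = (0.0000,3.0000,4.0000)
cross product → J_v[:, 0] = (-3.0000,0.0000,0.0000)
J_ω[:, 0] = z_0
entry J[0][0] = -3.0000

-3.000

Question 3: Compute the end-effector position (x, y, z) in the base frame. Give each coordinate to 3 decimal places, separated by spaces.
after link 1: o_1 = (0.0000, 3.0000, 3.0000)
after link 2: o_2 = (0.0000, 3.0000, 4.0000)

0.000 3.000 4.000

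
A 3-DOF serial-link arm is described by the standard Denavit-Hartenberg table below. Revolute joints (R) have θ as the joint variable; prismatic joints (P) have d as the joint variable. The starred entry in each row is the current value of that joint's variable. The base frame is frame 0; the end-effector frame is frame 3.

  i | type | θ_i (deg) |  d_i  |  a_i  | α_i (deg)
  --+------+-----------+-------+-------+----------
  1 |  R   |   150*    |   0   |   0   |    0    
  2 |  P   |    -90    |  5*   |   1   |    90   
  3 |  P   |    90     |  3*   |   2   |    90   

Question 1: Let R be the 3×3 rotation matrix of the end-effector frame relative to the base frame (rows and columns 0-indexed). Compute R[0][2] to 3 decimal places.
0.500

End-effector z-axis (col 2 of R) = (0.5000,0.8660,-0.0000)
R[0][2] = 0.5000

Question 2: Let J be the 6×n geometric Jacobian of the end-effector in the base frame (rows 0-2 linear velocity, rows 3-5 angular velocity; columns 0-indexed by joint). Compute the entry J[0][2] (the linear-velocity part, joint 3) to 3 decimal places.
0.866

prismatic axis z_2 = (0.8660,-0.5000,0.0000)
J_v[:, 2] = z_2; J_ω[:, 2] = (0,0,0)
entry J[0][2] = 0.8660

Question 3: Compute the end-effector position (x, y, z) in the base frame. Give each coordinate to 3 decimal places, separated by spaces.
3.098 -0.634 7.000

after link 1: o_1 = (0.0000, 0.0000, 0.0000)
after link 2: o_2 = (0.5000, 0.8660, 5.0000)
after link 3: o_3 = (3.0981, -0.6340, 7.0000)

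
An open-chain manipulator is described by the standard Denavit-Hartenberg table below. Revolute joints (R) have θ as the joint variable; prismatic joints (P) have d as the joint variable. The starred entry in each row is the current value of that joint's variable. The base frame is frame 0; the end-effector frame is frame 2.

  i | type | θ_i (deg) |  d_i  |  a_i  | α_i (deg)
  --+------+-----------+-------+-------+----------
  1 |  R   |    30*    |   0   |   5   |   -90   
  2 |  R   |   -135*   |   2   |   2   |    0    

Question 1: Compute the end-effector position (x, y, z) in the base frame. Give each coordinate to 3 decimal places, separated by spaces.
after link 1: o_1 = (4.3301, 2.5000, 0.0000)
after link 2: o_2 = (2.1054, 3.5249, 1.4142)

2.105 3.525 1.414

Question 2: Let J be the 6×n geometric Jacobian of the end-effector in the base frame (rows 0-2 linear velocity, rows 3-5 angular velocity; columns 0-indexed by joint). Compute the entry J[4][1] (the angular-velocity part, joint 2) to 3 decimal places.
0.866

axis z_1 = (-0.5000,0.8660,0.0000); lever o_n−o_1 = (-2.2247,1.0249,1.4142)
cross product → J_v[:, 1] = (1.2247,0.7071,1.4142)
J_ω[:, 1] = z_1
entry J[4][1] = 0.8660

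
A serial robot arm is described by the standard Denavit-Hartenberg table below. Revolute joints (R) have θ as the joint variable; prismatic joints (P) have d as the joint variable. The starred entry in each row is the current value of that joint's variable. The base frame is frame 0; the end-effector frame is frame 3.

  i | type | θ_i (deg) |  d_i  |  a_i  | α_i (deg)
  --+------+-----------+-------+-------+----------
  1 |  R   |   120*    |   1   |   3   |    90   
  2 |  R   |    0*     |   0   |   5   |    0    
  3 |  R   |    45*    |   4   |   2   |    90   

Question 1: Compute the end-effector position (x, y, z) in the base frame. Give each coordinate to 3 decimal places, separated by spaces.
-1.243 10.153 2.414

after link 1: o_1 = (-1.5000, 2.5981, 1.0000)
after link 2: o_2 = (-4.0000, 6.9282, 1.0000)
after link 3: o_3 = (-1.2430, 10.1529, 2.4142)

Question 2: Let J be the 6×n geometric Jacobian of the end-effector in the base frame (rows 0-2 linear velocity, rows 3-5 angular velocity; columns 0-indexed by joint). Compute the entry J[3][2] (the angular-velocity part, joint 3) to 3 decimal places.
0.866

axis z_2 = (0.8660,0.5000,0.0000); lever o_n−o_2 = (2.7570,3.2247,1.4142)
cross product → J_v[:, 2] = (0.7071,-1.2247,1.4142)
J_ω[:, 2] = z_2
entry J[3][2] = 0.8660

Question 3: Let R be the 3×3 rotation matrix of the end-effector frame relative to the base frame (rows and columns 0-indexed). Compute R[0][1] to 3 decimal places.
0.866

End-effector y-axis (col 1 of R) = (0.8660,0.5000,0.0000)
R[0][1] = 0.8660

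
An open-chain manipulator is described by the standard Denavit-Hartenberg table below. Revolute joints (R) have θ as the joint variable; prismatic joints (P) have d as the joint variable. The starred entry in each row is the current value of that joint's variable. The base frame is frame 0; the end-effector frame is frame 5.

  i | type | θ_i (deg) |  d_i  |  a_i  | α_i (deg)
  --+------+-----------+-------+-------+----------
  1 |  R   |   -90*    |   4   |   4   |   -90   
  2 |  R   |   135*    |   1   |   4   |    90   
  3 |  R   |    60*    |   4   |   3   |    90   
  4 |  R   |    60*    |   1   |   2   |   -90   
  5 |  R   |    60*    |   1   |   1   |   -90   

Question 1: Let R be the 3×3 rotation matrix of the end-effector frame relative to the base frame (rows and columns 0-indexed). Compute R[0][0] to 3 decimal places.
0.650

End-effector x-axis (col 0 of R) = (0.6495,-0.7481,0.1358)
R[0][0] = 0.6495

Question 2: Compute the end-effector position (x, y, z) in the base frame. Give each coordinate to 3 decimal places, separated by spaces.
3.864 -4.606 -4.820

after link 1: o_1 = (0.0000, -4.0000, 4.0000)
after link 2: o_2 = (1.0000, -1.1716, 1.1716)
after link 3: o_3 = (3.5981, -2.9393, -2.7175)
after link 4: o_4 = (3.9641, -3.1982, -4.9082)
after link 5: o_5 = (3.8636, -4.6060, -4.8198)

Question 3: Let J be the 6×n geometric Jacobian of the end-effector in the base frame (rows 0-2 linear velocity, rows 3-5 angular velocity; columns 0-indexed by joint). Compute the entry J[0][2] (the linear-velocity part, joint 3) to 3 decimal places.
1.808

axis z_2 = (0.0000,-0.7071,-0.7071); lever o_n−o_2 = (2.8636,-3.4345,-5.9914)
cross product → J_v[:, 2] = (1.8080,-2.0249,2.0249)
J_ω[:, 2] = z_2
entry J[0][2] = 1.8080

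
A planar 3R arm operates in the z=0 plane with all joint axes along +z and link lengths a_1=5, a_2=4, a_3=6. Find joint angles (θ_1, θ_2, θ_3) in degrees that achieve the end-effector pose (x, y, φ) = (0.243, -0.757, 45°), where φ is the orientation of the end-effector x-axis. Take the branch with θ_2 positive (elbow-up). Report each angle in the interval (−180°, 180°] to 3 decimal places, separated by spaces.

-167.323 90.009 122.313

wrist centre = target − a_3·(cos φ, sin φ) = (-3.9996, -4.9996)
cos θ_2 = (40.9935−5²−4²)/(2·5·4) = -0.0002; θ_2 = 90.0093° (elbow-up)
β = atan2(-4.9996,-3.9996) = -128.6593°; ψ = atan2(4.0000,4.9994) = 38.6634°
θ_1 = β − ψ = -167.3227°
θ_3 = φ − θ_1 − θ_2 = 122.3135° (wrapped to (-180°,180°])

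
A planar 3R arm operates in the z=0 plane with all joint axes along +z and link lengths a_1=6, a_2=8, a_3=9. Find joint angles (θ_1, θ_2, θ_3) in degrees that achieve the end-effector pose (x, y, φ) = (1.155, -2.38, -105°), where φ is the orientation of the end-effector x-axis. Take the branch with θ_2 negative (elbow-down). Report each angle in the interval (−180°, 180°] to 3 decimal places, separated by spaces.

wrist centre = target − a_3·(cos φ, sin φ) = (3.4844, 6.3133)
cos θ_2 = (51.9990−6²−8²)/(2·6·8) = -0.5000; θ_2 = -120.0007° (elbow-down)
β = atan2(6.3133,3.4844) = 61.1054°; ψ = atan2(-6.9282,1.9999) = -73.8984°
θ_1 = β − ψ = 135.0038°
θ_3 = φ − θ_1 − θ_2 = -120.0031° (wrapped to (-180°,180°])

135.004 -120.001 -120.003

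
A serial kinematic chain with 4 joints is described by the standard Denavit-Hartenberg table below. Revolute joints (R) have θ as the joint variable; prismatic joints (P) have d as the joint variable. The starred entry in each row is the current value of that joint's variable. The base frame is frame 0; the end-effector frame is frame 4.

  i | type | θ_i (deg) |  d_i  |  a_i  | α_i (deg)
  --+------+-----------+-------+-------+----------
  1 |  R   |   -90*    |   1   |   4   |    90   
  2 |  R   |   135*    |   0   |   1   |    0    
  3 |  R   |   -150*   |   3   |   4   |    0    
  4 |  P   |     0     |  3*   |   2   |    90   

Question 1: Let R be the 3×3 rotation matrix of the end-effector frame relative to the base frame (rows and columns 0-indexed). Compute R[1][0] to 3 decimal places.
End-effector x-axis (col 0 of R) = (0.0000,-0.9659,-0.2588)
R[1][0] = -0.9659

-0.966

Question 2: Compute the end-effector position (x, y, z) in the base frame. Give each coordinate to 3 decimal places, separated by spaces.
-6.000 -9.088 0.154

after link 1: o_1 = (0.0000, -4.0000, 1.0000)
after link 2: o_2 = (0.0000, -3.2929, 1.7071)
after link 3: o_3 = (-3.0000, -7.1566, 0.6718)
after link 4: o_4 = (-6.0000, -9.0884, 0.1542)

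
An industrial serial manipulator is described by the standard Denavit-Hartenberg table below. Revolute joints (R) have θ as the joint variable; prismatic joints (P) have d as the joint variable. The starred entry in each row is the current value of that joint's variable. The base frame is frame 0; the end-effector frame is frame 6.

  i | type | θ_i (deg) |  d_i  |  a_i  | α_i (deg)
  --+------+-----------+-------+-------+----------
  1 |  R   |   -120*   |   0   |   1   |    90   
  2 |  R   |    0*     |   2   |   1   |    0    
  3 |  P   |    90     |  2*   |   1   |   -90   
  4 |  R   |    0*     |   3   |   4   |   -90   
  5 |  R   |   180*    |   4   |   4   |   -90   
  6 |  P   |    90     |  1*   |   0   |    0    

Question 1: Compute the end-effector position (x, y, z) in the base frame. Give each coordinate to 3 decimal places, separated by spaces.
1.000 1.732 1.000

after link 1: o_1 = (-0.5000, -0.8660, 0.0000)
after link 2: o_2 = (-2.7321, -0.7321, 0.0000)
after link 3: o_3 = (-4.4641, 0.2679, 1.0000)
after link 4: o_4 = (-2.9641, 2.8660, 5.0000)
after link 5: o_5 = (0.5000, 0.8660, 1.0000)
after link 6: o_6 = (1.0000, 1.7321, 1.0000)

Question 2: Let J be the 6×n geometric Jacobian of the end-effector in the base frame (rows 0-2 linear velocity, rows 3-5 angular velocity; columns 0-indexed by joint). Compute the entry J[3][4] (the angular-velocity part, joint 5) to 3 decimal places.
0.866

axis z_4 = (0.8660,-0.5000,-0.0000); lever o_n−o_4 = (3.9641,-1.1340,-4.0000)
cross product → J_v[:, 4] = (2.0000,3.4641,1.0000)
J_ω[:, 4] = z_4
entry J[3][4] = 0.8660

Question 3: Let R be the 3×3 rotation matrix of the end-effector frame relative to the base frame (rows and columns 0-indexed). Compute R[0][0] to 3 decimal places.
End-effector x-axis (col 0 of R) = (-0.8660,0.5000,0.0000)
R[0][0] = -0.8660

-0.866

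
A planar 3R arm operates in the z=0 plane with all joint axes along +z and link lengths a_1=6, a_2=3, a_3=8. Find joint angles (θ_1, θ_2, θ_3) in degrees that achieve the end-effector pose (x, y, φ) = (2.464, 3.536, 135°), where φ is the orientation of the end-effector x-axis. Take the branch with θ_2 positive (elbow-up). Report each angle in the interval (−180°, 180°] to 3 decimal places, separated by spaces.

wrist centre = target − a_3·(cos φ, sin φ) = (8.1209, -2.1209)
cos θ_2 = (70.4463−6²−3²)/(2·6·3) = 0.7068; θ_2 = 45.0215° (elbow-up)
β = atan2(-2.1209,8.1209) = -14.6365°; ψ = atan2(2.1221,8.1205) = 14.6454°
θ_1 = β − ψ = -29.2820°
θ_3 = φ − θ_1 − θ_2 = 119.2605° (wrapped to (-180°,180°])

-29.282 45.021 119.260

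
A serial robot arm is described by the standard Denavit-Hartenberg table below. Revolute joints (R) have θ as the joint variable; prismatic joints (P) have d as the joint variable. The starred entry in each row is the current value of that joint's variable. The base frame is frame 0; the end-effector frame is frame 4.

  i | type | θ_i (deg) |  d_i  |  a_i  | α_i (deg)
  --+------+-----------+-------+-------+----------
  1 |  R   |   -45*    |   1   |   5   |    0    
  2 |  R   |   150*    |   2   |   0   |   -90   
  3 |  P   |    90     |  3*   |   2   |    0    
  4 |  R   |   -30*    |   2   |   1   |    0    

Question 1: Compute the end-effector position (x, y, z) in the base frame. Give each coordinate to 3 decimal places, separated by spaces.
-1.424 -4.347 0.134

after link 1: o_1 = (3.5355, -3.5355, 1.0000)
after link 2: o_2 = (3.5355, -3.5355, 3.0000)
after link 3: o_3 = (0.6378, -4.3120, 1.0000)
after link 4: o_4 = (-1.4235, -4.3467, 0.1340)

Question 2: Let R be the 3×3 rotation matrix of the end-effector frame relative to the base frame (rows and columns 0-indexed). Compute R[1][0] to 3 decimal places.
0.483

End-effector x-axis (col 0 of R) = (-0.1294,0.4830,-0.8660)
R[1][0] = 0.4830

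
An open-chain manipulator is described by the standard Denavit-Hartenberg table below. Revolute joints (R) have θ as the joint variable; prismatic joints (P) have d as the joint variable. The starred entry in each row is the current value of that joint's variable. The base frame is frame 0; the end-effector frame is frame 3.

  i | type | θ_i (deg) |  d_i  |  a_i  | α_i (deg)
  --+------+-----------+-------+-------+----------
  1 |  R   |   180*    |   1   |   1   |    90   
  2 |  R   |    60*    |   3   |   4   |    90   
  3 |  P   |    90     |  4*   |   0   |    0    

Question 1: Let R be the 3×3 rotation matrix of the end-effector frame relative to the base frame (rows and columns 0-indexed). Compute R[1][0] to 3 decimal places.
End-effector x-axis (col 0 of R) = (0.0000,1.0000,0.0000)
R[1][0] = 1.0000

1.000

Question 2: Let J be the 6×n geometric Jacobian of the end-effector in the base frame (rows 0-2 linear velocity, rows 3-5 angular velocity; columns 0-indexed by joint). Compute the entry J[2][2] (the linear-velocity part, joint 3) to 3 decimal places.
-0.500

prismatic axis z_2 = (-0.8660,0.0000,-0.5000)
J_v[:, 2] = z_2; J_ω[:, 2] = (0,0,0)
entry J[2][2] = -0.5000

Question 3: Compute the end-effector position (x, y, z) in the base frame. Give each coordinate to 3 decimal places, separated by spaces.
-6.464 3.000 2.464

after link 1: o_1 = (-1.0000, 0.0000, 1.0000)
after link 2: o_2 = (-3.0000, 3.0000, 4.4641)
after link 3: o_3 = (-6.4641, 3.0000, 2.4641)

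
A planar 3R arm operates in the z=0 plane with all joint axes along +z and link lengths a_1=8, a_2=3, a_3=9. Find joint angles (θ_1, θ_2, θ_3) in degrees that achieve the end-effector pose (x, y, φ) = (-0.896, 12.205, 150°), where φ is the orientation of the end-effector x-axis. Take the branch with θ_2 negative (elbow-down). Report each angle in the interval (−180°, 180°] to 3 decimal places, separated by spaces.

wrist centre = target − a_3·(cos φ, sin φ) = (6.8982, 7.7050)
cos θ_2 = (106.9526−8²−3²)/(2·8·3) = 0.7073; θ_2 = -44.9807° (elbow-down)
β = atan2(7.7050,6.8982) = 48.1622°; ψ = atan2(-2.1206,10.1220) = -11.8325°
θ_1 = β − ψ = 59.9947°
θ_3 = φ − θ_1 − θ_2 = 134.9860° (wrapped to (-180°,180°])

59.995 -44.981 134.986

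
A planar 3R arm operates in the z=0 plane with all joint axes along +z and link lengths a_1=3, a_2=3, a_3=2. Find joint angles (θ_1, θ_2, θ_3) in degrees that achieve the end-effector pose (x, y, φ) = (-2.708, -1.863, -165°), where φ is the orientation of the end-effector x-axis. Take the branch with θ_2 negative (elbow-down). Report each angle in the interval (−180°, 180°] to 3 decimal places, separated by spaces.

wrist centre = target − a_3·(cos φ, sin φ) = (-0.7761, -1.3454)
cos θ_2 = (2.4124−3²−3²)/(2·3·3) = -0.8660; θ_2 = -149.9945° (elbow-down)
β = atan2(-1.3454,-0.7761) = -119.9809°; ψ = atan2(-1.5002,0.4021) = -74.9973°
θ_1 = β − ψ = -44.9837°
θ_3 = φ − θ_1 − θ_2 = 29.9782° (wrapped to (-180°,180°])

-44.984 -149.995 29.978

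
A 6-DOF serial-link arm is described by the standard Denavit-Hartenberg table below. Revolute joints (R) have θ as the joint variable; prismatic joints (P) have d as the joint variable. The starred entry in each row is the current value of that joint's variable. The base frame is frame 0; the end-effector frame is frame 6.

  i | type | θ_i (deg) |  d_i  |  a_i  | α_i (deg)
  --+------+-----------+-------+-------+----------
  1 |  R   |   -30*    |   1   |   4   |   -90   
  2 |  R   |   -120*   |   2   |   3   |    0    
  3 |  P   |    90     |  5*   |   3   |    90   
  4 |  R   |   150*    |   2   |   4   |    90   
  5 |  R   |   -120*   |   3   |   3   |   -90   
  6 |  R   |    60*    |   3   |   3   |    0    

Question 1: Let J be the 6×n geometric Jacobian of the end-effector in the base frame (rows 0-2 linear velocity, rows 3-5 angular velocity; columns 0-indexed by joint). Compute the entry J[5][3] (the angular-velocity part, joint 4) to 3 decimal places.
axis z_3 = (-0.4330,0.2500,0.8660); lever o_n−o_3 = (0.0586,2.8784,-4.7243)
cross product → J_v[:, 3] = (-3.6739,-1.9949,-1.2611)
J_ω[:, 3] = z_3
entry J[5][3] = 0.8660

0.866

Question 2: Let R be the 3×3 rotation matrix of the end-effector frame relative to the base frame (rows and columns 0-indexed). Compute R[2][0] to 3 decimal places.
End-effector x-axis (col 0 of R) = (-0.4124,-0.7723,-0.4833)
R[2][0] = -0.4833

-0.483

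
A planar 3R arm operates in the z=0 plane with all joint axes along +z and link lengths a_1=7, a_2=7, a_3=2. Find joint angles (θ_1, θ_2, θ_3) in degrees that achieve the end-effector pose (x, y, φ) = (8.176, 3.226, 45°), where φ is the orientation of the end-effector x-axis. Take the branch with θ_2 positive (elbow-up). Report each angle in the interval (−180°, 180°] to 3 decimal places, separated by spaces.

-44.999 119.997 -29.998

wrist centre = target − a_3·(cos φ, sin φ) = (6.7618, 1.8118)
cos θ_2 = (49.0043−7²−7²)/(2·7·7) = -0.5000; θ_2 = 119.9971° (elbow-up)
β = atan2(1.8118,6.7618) = 14.9998°; ψ = atan2(6.0624,3.5003) = 59.9985°
θ_1 = β − ψ = -44.9988°
θ_3 = φ − θ_1 − θ_2 = -29.9983° (wrapped to (-180°,180°])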